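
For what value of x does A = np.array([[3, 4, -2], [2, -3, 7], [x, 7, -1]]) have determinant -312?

Expanding along the row containing x, det(A) is linear in x: det(A) = (22)·x + (-158).
Set (22)·x + (-158) = -312  ⇒  (22)·x = -154  ⇒  x = -7.

-7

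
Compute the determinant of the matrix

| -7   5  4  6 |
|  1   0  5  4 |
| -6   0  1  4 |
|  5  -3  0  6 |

-1216

Expand along column 2 (it has 2 zeros):
  − (5) · M_12   where M_12 = det([1 5 4; -6 1 4; 5 0 6]) = 266
  + (-3) · M_42   where M_42 = det([-7 4 6; 1 5 4; -6 1 4]) = -38
det = (-1)·(5)·(266) + (+1)·(-3)·(-38) = -1216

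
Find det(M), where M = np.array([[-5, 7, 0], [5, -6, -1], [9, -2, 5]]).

-78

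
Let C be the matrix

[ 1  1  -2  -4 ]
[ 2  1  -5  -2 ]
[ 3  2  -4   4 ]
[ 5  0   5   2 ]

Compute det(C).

det(C) = 224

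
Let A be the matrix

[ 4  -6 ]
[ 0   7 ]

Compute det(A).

det(A) = 4·7 − (-6)·0 = 28 − 0 = 28

28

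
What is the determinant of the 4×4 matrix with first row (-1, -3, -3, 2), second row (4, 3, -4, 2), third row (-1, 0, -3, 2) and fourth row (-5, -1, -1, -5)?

Expand along row 3 (it has 1 zero):
  + (-1) · M_31   where M_31 = det([-3 -3 2; 3 -4 2; -1 -1 -5]) = -119
  + (-3) · M_33   where M_33 = det([-1 -3 2; 4 3 2; -5 -1 -5]) = 5
  − (2) · M_34   where M_34 = det([-1 -3 -3; 4 3 -4; -5 -1 -1]) = -98
det = (+1)·(-1)·(-119) + (+1)·(-3)·(5) + (-1)·(2)·(-98) = 300

300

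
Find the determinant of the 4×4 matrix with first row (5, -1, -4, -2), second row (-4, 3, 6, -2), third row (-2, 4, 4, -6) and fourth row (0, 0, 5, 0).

50

Expand along row 4 (it has 3 zeros):
  − (5) · M_43   where M_43 = det([5 -1 -2; -4 3 -2; -2 4 -6]) = -10
det = (-1)·(5)·(-10) = 50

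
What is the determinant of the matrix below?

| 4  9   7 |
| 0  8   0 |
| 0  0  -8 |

The determinant is -256.

The matrix is upper triangular, so the determinant is the product of the diagonal entries:
det = (4) · (8) · (-8) = -256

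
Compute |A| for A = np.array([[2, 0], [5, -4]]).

-8

det(A) = 2·(-4) − 0·5 = -8 − 0 = -8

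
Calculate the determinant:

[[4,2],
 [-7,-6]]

det = 4·(-6) − 2·(-7) = -24 − (-14) = -10

-10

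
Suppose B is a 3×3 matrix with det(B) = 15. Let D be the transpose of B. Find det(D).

15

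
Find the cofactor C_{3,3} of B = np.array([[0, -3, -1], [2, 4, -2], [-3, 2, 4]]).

Delete row 3 and column 3; the remaining 2×2 submatrix is [0 -3; 2 4].
Its determinant is 0·4 − (-3)·2 = 6.
The cofactor carries sign (−1)^(3+3) = +1, so C_{3,3} = +(6) = 6.

6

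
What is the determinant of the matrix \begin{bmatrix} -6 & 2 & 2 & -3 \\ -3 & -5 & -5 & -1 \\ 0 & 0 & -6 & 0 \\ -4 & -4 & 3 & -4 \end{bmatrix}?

528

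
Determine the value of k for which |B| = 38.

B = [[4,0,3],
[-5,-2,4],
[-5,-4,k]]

Expanding along the column containing k, det(B) is linear in k: det(B) = (-8)·k + (94).
Set (-8)·k + (94) = 38  ⇒  (-8)·k = -56  ⇒  k = 7.

7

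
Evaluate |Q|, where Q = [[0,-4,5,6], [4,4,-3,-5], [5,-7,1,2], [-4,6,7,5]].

Expand along row 1 (it has 1 zero):
  − (-4) · M_12   where M_12 = det([4 -3 -5; 5 1 2; -4 7 5]) = -132
  + (5) · M_13   where M_13 = det([4 4 -5; 5 -7 2; -4 6 5]) = -330
  − (6) · M_14   where M_14 = det([4 4 -3; 5 -7 1; -4 6 7]) = -382
det = (-1)·(-4)·(-132) + (+1)·(5)·(-330) + (-1)·(6)·(-382) = 114

det(Q) = 114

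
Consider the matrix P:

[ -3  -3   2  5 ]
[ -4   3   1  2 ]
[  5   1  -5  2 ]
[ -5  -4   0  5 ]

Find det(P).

-645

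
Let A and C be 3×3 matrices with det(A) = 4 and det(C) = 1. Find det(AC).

det(AC) = det(A)·det(C) = (4)·(1) = 4

det(AC) = 4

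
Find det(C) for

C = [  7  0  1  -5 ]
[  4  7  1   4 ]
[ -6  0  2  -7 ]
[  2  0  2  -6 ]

308

Expand along column 2 (it has 3 zeros):
  + (7) · M_22   where M_22 = det([7 1 -5; -6 2 -7; 2 2 -6]) = 44
det = (+1)·(7)·(44) = 308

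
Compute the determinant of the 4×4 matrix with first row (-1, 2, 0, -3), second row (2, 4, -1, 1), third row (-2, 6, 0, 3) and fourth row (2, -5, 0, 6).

-9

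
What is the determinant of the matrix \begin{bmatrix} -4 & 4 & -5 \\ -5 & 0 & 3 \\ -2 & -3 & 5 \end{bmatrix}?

Expand along column 2:
  − 4 · |-5 3; -2 5| = −4·(-25 − (-6)) = 76
  − (-3) · |-4 -5; -5 3| = −(-3)·(-12 − 25) = -111
Sum: (76) + (-111) = -35

The determinant is -35.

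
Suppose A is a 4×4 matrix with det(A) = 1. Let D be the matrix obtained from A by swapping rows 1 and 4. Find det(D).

|D| = -1

Swapping two rows multiplies the determinant by −1.
det(D) = (-1)·(1) = -1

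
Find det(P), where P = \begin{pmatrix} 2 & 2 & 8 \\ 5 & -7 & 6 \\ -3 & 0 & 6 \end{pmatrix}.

|P| = -348

Expand along row 3:
  + (-3) · |2 8; -7 6| = (-3)·(12 − (-56)) = -204
  + 6 · |2 2; 5 -7| = 6·(-14 − 10) = -144
Sum: (-204) + (-144) = -348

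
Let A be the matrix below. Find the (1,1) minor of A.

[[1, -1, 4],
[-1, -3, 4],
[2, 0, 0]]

0

Delete row 1 and column 1; the remaining 2×2 submatrix is [-3 4; 0 0].
Its determinant is (-3)·0 − 4·0 = 0.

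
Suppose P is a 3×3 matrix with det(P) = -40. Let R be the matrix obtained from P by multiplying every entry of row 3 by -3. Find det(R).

Scaling one row by -3 multiplies the determinant by -3.
det(R) = (-3)·(-40) = 120

det(R) = 120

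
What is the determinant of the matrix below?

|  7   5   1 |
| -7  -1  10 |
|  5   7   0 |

Expand along row 3:
  + 5 · |5 1; -1 10| = 5·(50 − (-1)) = 255
  − 7 · |7 1; -7 10| = −7·(70 − (-7)) = -539
Sum: (255) + (-539) = -284

-284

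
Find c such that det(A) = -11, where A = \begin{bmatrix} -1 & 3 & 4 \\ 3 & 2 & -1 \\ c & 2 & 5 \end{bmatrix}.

Expanding along the column containing c, det(A) is linear in c: det(A) = (-11)·c + (-33).
Set (-11)·c + (-33) = -11  ⇒  (-11)·c = 22  ⇒  c = -2.

c = -2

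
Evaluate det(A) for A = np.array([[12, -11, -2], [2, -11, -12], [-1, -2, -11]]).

|A| = 820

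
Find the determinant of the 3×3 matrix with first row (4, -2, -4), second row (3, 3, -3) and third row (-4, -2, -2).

Expand along column 1:
  + 4 · |3 -3; -2 -2| = 4·(-6 − 6) = -48
  − 3 · |-2 -4; -2 -2| = −3·(4 − 8) = 12
  + (-4) · |-2 -4; 3 -3| = (-4)·(6 − (-12)) = -72
Sum: (-48) + (12) + (-72) = -108

-108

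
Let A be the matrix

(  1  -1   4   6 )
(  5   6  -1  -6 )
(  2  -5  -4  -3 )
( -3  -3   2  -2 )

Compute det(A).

|A| = 1404

Expand along row 1:
  + (1) · M_11   where M_11 = det([6 -1 -6; -5 -4 -3; -3 2 -2]) = 217
  − (-1) · M_12   where M_12 = det([5 -1 -6; 2 -4 -3; -3 2 -2]) = 105
  + (4) · M_13   where M_13 = det([5 6 -6; 2 -5 -3; -3 -3 -2]) = 209
  − (6) · M_14   where M_14 = det([5 6 -1; 2 -5 -4; -3 -3 2]) = -41
det = (+1)·(1)·(217) + (-1)·(-1)·(105) + (+1)·(4)·(209) + (-1)·(6)·(-41) = 1404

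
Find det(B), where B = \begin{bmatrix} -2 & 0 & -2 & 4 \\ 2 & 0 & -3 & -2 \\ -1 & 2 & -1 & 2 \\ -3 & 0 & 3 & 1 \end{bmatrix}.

det(B) = 52

Expand along column 2 (it has 3 zeros):
  − (2) · M_32   where M_32 = det([-2 -2 4; 2 -3 -2; -3 3 1]) = -26
det = (-1)·(2)·(-26) = 52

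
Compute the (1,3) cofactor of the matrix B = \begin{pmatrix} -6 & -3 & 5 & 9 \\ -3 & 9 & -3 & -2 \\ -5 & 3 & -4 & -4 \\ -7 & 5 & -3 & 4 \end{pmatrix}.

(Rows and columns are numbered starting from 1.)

The cofactor is 344.

Delete row 1 and column 3; the remaining 3×3 submatrix is [-3 9 -2; -5 3 -4; -7 5 4].
Its determinant is 344.
The cofactor carries sign (−1)^(1+3) = +1, so C_{1,3} = +(344) = 344.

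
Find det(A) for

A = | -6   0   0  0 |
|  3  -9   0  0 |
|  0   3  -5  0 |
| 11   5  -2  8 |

det(A) = -2160

A is lower triangular, so det(A) is the product of the diagonal entries:
det = (-6) · (-9) · (-5) · (8) = -2160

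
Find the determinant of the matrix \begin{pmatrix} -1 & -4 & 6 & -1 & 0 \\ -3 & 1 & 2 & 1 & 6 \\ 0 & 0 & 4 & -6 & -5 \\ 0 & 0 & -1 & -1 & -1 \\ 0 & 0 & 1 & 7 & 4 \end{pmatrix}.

The matrix is block upper-triangular with a 2×2 block and a 3×3 block on the diagonal, so its determinant equals the product of the determinants of the diagonal blocks.
det of the 2×2 block = -13
det of the 3×3 block = 24
det = (-13)·(24) = -312

-312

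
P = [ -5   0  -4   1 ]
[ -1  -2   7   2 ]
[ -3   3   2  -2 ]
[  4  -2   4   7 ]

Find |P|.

det(P) = 973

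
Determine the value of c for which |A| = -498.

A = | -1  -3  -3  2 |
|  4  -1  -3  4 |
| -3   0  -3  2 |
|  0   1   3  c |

Expanding along the row containing c, det(A) is linear in c: det(A) = (-57)·c + (-156).
Set (-57)·c + (-156) = -498  ⇒  (-57)·c = -342  ⇒  c = 6.

6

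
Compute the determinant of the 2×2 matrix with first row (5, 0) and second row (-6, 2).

10

det = 5·2 − 0·(-6) = 10 − 0 = 10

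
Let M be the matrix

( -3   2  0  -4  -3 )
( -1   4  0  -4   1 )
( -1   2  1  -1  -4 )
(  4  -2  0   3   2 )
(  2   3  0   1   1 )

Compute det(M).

Expand along column 3 (it has 4 zeros):
  + (1) · M_33   where M_33 = det([-3 2 -4 -3; -1 4 -4 1; 4 -2 3 2; 2 3 1 1]) = -108
det = (+1)·(1)·(-108) = -108

|M| = -108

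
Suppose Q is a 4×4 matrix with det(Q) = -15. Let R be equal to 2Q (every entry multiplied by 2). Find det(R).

The determinant is -240.

For a 4×4 matrix, det(2Q) = 2^4·det(Q) = 16·det(Q).
det(R) = (16)·(-15) = -240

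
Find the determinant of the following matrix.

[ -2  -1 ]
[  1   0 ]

1

det = (-2)·0 − (-1)·1 = 0 − (-1) = 1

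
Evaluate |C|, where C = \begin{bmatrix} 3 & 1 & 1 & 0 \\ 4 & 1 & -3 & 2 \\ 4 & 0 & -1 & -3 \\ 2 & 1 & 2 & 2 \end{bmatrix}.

Expand along row 1 (it has 1 zero):
  + (3) · M_11   where M_11 = det([1 -3 2; 0 -1 -3; 1 2 2]) = 15
  − (1) · M_12   where M_12 = det([4 -3 2; 4 -1 -3; 2 2 2]) = 78
  + (1) · M_13   where M_13 = det([4 1 2; 4 0 -3; 2 1 2]) = 6
det = (+1)·(3)·(15) + (-1)·(1)·(78) + (+1)·(1)·(6) = -27

The determinant is -27.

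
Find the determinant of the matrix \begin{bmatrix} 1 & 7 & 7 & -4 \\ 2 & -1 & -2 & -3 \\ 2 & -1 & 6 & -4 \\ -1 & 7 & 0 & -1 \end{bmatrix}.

159

Expand along row 4 (it has 1 zero):
  − (-1) · M_41   where M_41 = det([7 7 -4; -1 -2 -3; -1 6 -4]) = 207
  + (7) · M_42   where M_42 = det([1 7 -4; 2 -2 -3; 2 6 -4]) = -24
  + (-1) · M_44   where M_44 = det([1 7 7; 2 -1 -2; 2 -1 6]) = -120
det = (-1)·(-1)·(207) + (+1)·(7)·(-24) + (+1)·(-1)·(-120) = 159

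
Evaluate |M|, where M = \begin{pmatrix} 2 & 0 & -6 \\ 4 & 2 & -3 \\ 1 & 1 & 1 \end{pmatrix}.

-2

Expand along row 1:
  + 2 · |2 -3; 1 1| = 2·(2 − (-3)) = 10
  + (-6) · |4 2; 1 1| = (-6)·(4 − 2) = -12
Sum: (10) + (-12) = -2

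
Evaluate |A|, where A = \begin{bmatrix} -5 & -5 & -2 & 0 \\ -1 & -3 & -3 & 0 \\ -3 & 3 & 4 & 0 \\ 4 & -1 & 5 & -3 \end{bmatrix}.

det(A) = 78

Expand along column 4 (it has 3 zeros):
  + (-3) · M_44   where M_44 = det([-5 -5 -2; -1 -3 -3; -3 3 4]) = -26
det = (+1)·(-3)·(-26) = 78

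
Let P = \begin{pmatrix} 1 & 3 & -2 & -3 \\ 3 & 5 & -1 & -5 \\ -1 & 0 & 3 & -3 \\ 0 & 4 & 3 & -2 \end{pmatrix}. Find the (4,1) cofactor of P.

The cofactor is 21.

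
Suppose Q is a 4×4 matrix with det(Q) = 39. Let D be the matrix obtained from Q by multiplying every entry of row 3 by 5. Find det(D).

Scaling one row by 5 multiplies the determinant by 5.
det(D) = (5)·(39) = 195

195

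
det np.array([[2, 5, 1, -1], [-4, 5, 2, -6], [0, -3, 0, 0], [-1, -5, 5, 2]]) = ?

The determinant is 300.

Expand along row 3 (it has 3 zeros):
  − (-3) · M_32   where M_32 = det([2 1 -1; -4 2 -6; -1 5 2]) = 100
det = (-1)·(-3)·(100) = 300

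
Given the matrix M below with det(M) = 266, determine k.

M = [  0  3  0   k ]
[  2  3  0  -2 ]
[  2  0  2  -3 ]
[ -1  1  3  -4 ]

Expanding along the row containing k, det(M) is linear in k: det(M) = (28)·k + (42).
Set (28)·k + (42) = 266  ⇒  (28)·k = 224  ⇒  k = 8.

8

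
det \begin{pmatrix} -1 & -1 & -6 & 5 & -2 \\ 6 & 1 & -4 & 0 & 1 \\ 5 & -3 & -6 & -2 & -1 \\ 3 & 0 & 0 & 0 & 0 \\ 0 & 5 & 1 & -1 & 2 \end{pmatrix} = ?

Expand along row 4 (it has 4 zeros):
  − (3) · M_41   where M_41 = det([-1 -6 5 -2; 1 -4 0 1; -3 -6 -2 -1; 5 1 -1 2]) = 200
det = (-1)·(3)·(200) = -600

-600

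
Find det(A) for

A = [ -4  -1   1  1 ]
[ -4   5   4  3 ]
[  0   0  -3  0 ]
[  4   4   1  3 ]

216

Expand along row 3 (it has 3 zeros):
  + (-3) · M_33   where M_33 = det([-4 -1 1; -4 5 3; 4 4 3]) = -72
det = (+1)·(-3)·(-72) = 216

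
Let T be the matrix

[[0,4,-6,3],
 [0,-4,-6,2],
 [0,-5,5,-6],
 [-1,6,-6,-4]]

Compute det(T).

det(T) = 158

Expand along column 1 (it has 3 zeros):
  − (-1) · M_41   where M_41 = det([4 -6 3; -4 -6 2; -5 5 -6]) = 158
det = (-1)·(-1)·(158) = 158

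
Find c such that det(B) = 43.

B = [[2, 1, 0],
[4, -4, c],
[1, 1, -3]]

Expanding along the row containing c, det(B) is linear in c: det(B) = (-1)·c + (36).
Set (-1)·c + (36) = 43  ⇒  (-1)·c = 7  ⇒  c = -7.

-7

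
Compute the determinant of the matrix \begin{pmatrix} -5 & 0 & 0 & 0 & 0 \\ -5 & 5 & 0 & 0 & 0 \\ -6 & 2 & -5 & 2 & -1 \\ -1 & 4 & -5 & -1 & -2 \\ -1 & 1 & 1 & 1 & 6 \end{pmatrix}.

The determinant is -2000.

The matrix is block lower-triangular with a 2×2 block and a 3×3 block on the diagonal, so its determinant equals the product of the determinants of the diagonal blocks.
det of the 2×2 block = -25
det of the 3×3 block = 80
det = (-25)·(80) = -2000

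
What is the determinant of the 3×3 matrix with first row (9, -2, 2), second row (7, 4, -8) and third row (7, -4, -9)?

Expand along row 1:
  + 9 · |4 -8; -4 -9| = 9·(-36 − 32) = -612
  − (-2) · |7 -8; 7 -9| = −(-2)·(-63 − (-56)) = -14
  + 2 · |7 4; 7 -4| = 2·(-28 − 28) = -112
Sum: (-612) + (-14) + (-112) = -738

The determinant is -738.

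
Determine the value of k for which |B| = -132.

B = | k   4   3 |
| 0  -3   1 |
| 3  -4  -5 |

Expanding along the column containing k, det(B) is linear in k: det(B) = (19)·k + (39).
Set (19)·k + (39) = -132  ⇒  (19)·k = -171  ⇒  k = -9.

-9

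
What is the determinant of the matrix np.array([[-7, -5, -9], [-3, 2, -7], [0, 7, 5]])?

-299

Expand along column 1:
  + (-7) · |2 -7; 7 5| = (-7)·(10 − (-49)) = -413
  − (-3) · |-5 -9; 7 5| = −(-3)·(-25 − (-63)) = 114
Sum: (-413) + (114) = -299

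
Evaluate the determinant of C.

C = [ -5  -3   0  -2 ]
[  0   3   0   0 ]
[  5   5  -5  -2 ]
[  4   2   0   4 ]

det(C) = 180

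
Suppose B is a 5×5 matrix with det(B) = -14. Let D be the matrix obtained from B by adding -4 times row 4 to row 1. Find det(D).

Adding a multiple of one row to another leaves the determinant unchanged.
det(D) = (1)·(-14) = -14

The determinant is -14.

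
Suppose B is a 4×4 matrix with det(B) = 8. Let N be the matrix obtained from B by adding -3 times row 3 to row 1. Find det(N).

8

Adding a multiple of one row to another leaves the determinant unchanged.
det(N) = (1)·(8) = 8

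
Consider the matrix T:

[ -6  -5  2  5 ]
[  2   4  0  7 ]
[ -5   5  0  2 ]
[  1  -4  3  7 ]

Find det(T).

-843

Expand along column 3 (it has 2 zeros):
  + (2) · M_13   where M_13 = det([2 4 7; -5 5 2; 1 -4 7]) = 339
  − (3) · M_43   where M_43 = det([-6 -5 5; 2 4 7; -5 5 2]) = 507
det = (+1)·(2)·(339) + (-1)·(3)·(507) = -843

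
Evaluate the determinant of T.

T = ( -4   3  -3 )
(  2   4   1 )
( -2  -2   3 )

Expand along column 1:
  + (-4) · |4 1; -2 3| = (-4)·(12 − (-2)) = -56
  − 2 · |3 -3; -2 3| = −2·(9 − 6) = -6
  + (-2) · |3 -3; 4 1| = (-2)·(3 − (-12)) = -30
Sum: (-56) + (-6) + (-30) = -92

The determinant is -92.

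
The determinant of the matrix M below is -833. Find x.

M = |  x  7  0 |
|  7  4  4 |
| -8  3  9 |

Expanding along the column containing x, det(M) is linear in x: det(M) = (24)·x + (-665).
Set (24)·x + (-665) = -833  ⇒  (24)·x = -168  ⇒  x = -7.

x = -7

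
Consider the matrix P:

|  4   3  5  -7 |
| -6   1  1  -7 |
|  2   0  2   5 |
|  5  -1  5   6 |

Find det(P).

-514

Expand along row 3 (it has 1 zero):
  + (2) · M_31   where M_31 = det([3 5 -7; 1 1 -7; -1 5 6]) = 86
  + (2) · M_33   where M_33 = det([4 3 -7; -6 1 -7; 5 -1 6]) = -8
  − (5) · M_34   where M_34 = det([4 3 5; -6 1 1; 5 -1 5]) = 134
det = (+1)·(2)·(86) + (+1)·(2)·(-8) + (-1)·(5)·(134) = -514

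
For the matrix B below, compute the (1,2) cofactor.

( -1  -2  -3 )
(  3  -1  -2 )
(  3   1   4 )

The cofactor is -18.

Delete row 1 and column 2; the remaining 2×2 submatrix is [3 -2; 3 4].
Its determinant is 3·4 − (-2)·3 = 18.
The cofactor carries sign (−1)^(1+2) = −1, so C_{1,2} = −(18) = -18.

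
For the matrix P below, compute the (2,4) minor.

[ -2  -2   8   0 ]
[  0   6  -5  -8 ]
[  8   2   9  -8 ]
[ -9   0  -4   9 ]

Delete row 2 and column 4; the remaining 3×3 submatrix is [-2 -2 8; 8 2 9; -9 0 -4].
Its determinant is 258.

258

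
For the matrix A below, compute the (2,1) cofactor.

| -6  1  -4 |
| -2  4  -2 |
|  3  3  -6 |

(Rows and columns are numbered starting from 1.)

Delete row 2 and column 1; the remaining 2×2 submatrix is [1 -4; 3 -6].
Its determinant is 1·(-6) − (-4)·3 = 6.
The cofactor carries sign (−1)^(2+1) = −1, so C_{2,1} = −(6) = -6.

-6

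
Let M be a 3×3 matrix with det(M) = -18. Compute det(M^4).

The determinant is 104976.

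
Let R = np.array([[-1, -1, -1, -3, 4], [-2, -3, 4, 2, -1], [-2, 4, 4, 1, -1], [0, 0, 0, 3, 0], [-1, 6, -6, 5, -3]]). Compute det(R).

The determinant is -1827.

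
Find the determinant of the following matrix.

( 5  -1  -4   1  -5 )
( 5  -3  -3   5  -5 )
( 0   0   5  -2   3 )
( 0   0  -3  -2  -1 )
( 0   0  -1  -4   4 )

The matrix is block upper-triangular with a 2×2 block and a 3×3 block on the diagonal, so its determinant equals the product of the determinants of the diagonal blocks.
det of the 2×2 block = -10
det of the 3×3 block = -56
det = (-10)·(-56) = 560

560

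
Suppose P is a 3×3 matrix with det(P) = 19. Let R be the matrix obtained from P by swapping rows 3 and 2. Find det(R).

Swapping two rows multiplies the determinant by −1.
det(R) = (-1)·(19) = -19

The determinant is -19.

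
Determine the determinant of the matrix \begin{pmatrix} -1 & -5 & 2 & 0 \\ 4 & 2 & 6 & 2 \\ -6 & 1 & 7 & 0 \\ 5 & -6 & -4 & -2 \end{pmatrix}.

Expand along column 4 (it has 2 zeros):
  + (2) · M_24   where M_24 = det([-1 -5 2; -6 1 7; 5 -6 -4]) = -31
  + (-2) · M_44   where M_44 = det([-1 -5 2; 4 2 6; -6 1 7]) = 344
det = (+1)·(2)·(-31) + (+1)·(-2)·(344) = -750

-750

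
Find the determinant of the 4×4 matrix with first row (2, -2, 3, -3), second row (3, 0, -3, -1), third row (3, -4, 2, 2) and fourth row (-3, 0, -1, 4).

94

Expand along column 2 (it has 2 zeros):
  − (-2) · M_12   where M_12 = det([3 -3 -1; 3 2 2; -3 -1 4]) = 81
  − (-4) · M_32   where M_32 = det([2 3 -3; 3 -3 -1; -3 -1 4]) = -17
det = (-1)·(-2)·(81) + (-1)·(-4)·(-17) = 94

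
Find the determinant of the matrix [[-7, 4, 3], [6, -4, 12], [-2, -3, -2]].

-434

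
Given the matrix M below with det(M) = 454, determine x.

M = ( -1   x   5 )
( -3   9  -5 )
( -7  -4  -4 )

1

Expanding along the column containing x, det(M) is linear in x: det(M) = (23)·x + (431).
Set (23)·x + (431) = 454  ⇒  (23)·x = 23  ⇒  x = 1.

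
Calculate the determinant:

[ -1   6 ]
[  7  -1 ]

-41

det = (-1)·(-1) − 6·7 = 1 − 42 = -41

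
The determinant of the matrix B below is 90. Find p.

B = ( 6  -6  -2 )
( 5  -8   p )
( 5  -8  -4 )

Expanding along the column containing p, det(B) is linear in p: det(B) = (18)·p + (72).
Set (18)·p + (72) = 90  ⇒  (18)·p = 18  ⇒  p = 1.

1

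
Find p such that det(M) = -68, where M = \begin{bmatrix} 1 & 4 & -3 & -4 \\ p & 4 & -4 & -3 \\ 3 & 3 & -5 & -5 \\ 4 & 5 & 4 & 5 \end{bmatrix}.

4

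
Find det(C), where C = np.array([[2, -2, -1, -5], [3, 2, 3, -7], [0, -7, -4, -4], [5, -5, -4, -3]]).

The determinant is 169.

Expand along row 3 (it has 1 zero):
  − (-7) · M_32   where M_32 = det([2 -1 -5; 3 3 -7; 5 -4 -3]) = 87
  + (-4) · M_33   where M_33 = det([2 -2 -5; 3 2 -7; 5 -5 -3]) = 95
  − (-4) · M_34   where M_34 = det([2 -2 -1; 3 2 3; 5 -5 -4]) = -15
det = (-1)·(-7)·(87) + (+1)·(-4)·(95) + (-1)·(-4)·(-15) = 169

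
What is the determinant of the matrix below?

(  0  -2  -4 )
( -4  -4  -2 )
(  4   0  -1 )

-40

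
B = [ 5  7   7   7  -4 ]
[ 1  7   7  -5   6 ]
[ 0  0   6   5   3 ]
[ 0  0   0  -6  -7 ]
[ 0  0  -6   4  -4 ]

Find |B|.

B is block upper-triangular with a 2×2 block and a 3×3 block on the diagonal, so its determinant equals the product of the determinants of the diagonal blocks.
det of the 2×2 block = 28
det of the 3×3 block = 414
det = (28)·(414) = 11592

The determinant is 11592.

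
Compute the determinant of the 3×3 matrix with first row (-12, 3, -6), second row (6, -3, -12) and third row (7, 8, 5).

The determinant is -1728.

Expand along column 1:
  + (-12) · |-3 -12; 8 5| = (-12)·(-15 − (-96)) = -972
  − 6 · |3 -6; 8 5| = −6·(15 − (-48)) = -378
  + 7 · |3 -6; -3 -12| = 7·(-36 − 18) = -378
Sum: (-972) + (-378) + (-378) = -1728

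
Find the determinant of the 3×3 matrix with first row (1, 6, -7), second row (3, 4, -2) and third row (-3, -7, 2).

Expand along column 1:
  + 1 · |4 -2; -7 2| = 1·(8 − 14) = -6
  − 3 · |6 -7; -7 2| = −3·(12 − 49) = 111
  + (-3) · |6 -7; 4 -2| = (-3)·(-12 − (-28)) = -48
Sum: (-6) + (111) + (-48) = 57

The determinant is 57.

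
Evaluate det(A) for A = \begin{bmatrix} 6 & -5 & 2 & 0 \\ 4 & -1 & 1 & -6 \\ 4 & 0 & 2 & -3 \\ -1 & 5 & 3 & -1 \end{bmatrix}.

det(A) = -151

Expand along row 1 (it has 1 zero):
  + (6) · M_11   where M_11 = det([-1 1 -6; 0 2 -3; 5 3 -1]) = 38
  − (-5) · M_12   where M_12 = det([4 1 -6; 4 2 -3; -1 3 -1]) = -49
  + (2) · M_13   where M_13 = det([4 -1 -6; 4 0 -3; -1 5 -1]) = -67
det = (+1)·(6)·(38) + (-1)·(-5)·(-49) + (+1)·(2)·(-67) = -151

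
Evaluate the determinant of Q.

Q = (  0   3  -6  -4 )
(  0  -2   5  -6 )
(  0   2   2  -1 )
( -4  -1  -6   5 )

644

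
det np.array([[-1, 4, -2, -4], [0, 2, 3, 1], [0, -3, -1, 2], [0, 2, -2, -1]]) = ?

Expand along column 1 (it has 3 zeros):
  + (-1) · M_11   where M_11 = det([2 3 1; -3 -1 2; 2 -2 -1]) = 21
det = (+1)·(-1)·(21) = -21

-21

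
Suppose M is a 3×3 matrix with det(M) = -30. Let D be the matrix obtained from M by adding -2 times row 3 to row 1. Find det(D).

det(D) = -30

Adding a multiple of one row to another leaves the determinant unchanged.
det(D) = (1)·(-30) = -30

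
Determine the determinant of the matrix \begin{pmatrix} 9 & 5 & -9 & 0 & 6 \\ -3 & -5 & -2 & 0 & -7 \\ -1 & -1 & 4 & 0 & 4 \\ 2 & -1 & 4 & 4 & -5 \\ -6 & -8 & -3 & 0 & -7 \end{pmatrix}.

Expand along column 4 (it has 4 zeros):
  + (4) · M_44   where M_44 = det([9 5 -9 6; -3 -5 -2 -7; -1 -1 4 4; -6 -8 -3 -7]) = -760
det = (+1)·(4)·(-760) = -3040

The determinant is -3040.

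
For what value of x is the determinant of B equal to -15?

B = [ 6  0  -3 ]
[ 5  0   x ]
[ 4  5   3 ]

-2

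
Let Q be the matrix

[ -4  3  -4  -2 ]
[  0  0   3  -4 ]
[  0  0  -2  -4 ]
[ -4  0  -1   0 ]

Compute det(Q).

|Q| = -240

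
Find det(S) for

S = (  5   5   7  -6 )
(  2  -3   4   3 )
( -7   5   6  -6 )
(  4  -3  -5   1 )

det(S) = 1264

Expand along row 1:
  + (5) · M_11   where M_11 = det([-3 4 3; 5 6 -6; -3 -5 1]) = 103
  − (5) · M_12   where M_12 = det([2 4 3; -7 6 -6; 4 -5 1]) = -83
  + (7) · M_13   where M_13 = det([2 -3 3; -7 5 -6; 4 -3 1]) = 28
  − (-6) · M_14   where M_14 = det([2 -3 4; -7 5 6; 4 -3 -5]) = 23
det = (+1)·(5)·(103) + (-1)·(5)·(-83) + (+1)·(7)·(28) + (-1)·(-6)·(23) = 1264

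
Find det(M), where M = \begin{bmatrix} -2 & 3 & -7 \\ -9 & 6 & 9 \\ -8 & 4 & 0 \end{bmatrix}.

Expand along column 3:
  + (-7) · |-9 6; -8 4| = (-7)·(-36 − (-48)) = -84
  − 9 · |-2 3; -8 4| = −9·(-8 − (-24)) = -144
Sum: (-84) + (-144) = -228

-228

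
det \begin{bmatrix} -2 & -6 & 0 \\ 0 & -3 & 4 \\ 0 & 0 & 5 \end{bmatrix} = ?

The matrix is upper triangular, so the determinant is the product of the diagonal entries:
det = (-2) · (-3) · (5) = 30

The determinant is 30.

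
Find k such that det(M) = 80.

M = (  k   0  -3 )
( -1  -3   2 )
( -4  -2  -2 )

k = 5

Expanding along the column containing k, det(M) is linear in k: det(M) = (10)·k + (30).
Set (10)·k + (30) = 80  ⇒  (10)·k = 50  ⇒  k = 5.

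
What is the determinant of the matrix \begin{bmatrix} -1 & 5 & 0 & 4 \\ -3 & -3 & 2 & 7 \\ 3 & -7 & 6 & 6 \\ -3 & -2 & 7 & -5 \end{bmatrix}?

-2974

Expand along row 1 (it has 1 zero):
  + (-1) · M_11   where M_11 = det([-3 2 7; -7 6 6; -2 7 -5]) = -137
  − (5) · M_12   where M_12 = det([-3 2 7; 3 6 6; -3 7 -5]) = 483
  − (4) · M_14   where M_14 = det([-3 -3 2; 3 -7 6; -3 -2 7]) = 174
det = (+1)·(-1)·(-137) + (-1)·(5)·(483) + (-1)·(4)·(174) = -2974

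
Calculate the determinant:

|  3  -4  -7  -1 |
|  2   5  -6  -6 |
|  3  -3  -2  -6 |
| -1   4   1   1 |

214

Expand along row 1:
  + (3) · M_11   where M_11 = det([5 -6 -6; -3 -2 -6; 4 1 1]) = 116
  − (-4) · M_12   where M_12 = det([2 -6 -6; 3 -2 -6; -1 1 1]) = -16
  + (-7) · M_13   where M_13 = det([2 5 -6; 3 -3 -6; -1 4 1]) = 3
  − (-1) · M_14   where M_14 = det([2 5 -6; 3 -3 -2; -1 4 1]) = -49
det = (+1)·(3)·(116) + (-1)·(-4)·(-16) + (+1)·(-7)·(3) + (-1)·(-1)·(-49) = 214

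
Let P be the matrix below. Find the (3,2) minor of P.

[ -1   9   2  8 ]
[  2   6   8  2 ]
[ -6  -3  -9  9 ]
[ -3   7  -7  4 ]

6

Delete row 3 and column 2; the remaining 3×3 submatrix is [-1 2 8; 2 8 2; -3 -7 4].
Its determinant is 6.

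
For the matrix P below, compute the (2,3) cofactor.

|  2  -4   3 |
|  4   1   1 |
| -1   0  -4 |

Delete row 2 and column 3; the remaining 2×2 submatrix is [2 -4; -1 0].
Its determinant is 2·0 − (-4)·(-1) = -4.
The cofactor carries sign (−1)^(2+3) = −1, so C_{2,3} = −(-4) = 4.

4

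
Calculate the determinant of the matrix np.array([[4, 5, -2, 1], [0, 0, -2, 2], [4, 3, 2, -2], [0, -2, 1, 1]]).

-16

Expand along row 2 (it has 2 zeros):
  − (-2) · M_23   where M_23 = det([4 5 1; 4 3 -2; 0 -2 1]) = -32
  + (2) · M_24   where M_24 = det([4 5 -2; 4 3 2; 0 -2 1]) = 24
det = (-1)·(-2)·(-32) + (+1)·(2)·(24) = -16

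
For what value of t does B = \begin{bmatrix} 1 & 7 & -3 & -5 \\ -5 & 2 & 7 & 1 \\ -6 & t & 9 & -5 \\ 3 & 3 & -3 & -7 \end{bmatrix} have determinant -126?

9

Expanding along the column containing t, det(B) is linear in t: det(B) = (-80)·t + (594).
Set (-80)·t + (594) = -126  ⇒  (-80)·t = -720  ⇒  t = 9.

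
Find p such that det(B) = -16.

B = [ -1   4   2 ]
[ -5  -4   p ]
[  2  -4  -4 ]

6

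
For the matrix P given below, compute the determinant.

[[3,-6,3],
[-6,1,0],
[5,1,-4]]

The determinant is 99.

Expand along column 3:
  + 3 · |-6 1; 5 1| = 3·(-6 − 5) = -33
  + (-4) · |3 -6; -6 1| = (-4)·(3 − 36) = 132
Sum: (-33) + (132) = 99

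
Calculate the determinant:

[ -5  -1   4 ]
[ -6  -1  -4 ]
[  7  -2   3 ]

Expand along row 1:
  + (-5) · |-1 -4; -2 3| = (-5)·(-3 − 8) = 55
  − (-1) · |-6 -4; 7 3| = −(-1)·(-18 − (-28)) = 10
  + 4 · |-6 -1; 7 -2| = 4·(12 − (-7)) = 76
Sum: (55) + (10) + (76) = 141

141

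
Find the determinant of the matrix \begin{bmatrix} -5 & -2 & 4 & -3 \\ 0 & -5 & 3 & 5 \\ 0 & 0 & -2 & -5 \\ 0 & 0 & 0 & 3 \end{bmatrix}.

The matrix is upper triangular, so the determinant is the product of the diagonal entries:
det = (-5) · (-5) · (-2) · (3) = -150

-150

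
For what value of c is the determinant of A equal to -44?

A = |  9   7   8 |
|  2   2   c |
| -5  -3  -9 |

c = 5

Expanding along the row containing c, det(A) is linear in c: det(A) = (-8)·c + (-4).
Set (-8)·c + (-4) = -44  ⇒  (-8)·c = -40  ⇒  c = 5.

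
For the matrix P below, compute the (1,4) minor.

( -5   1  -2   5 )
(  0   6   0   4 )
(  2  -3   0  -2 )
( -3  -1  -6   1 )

Delete row 1 and column 4; the remaining 3×3 submatrix is [0 6 0; 2 -3 0; -3 -1 -6].
Its determinant is 72.

The minor is 72.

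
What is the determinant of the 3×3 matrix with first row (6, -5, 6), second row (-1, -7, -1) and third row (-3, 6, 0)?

Expand along column 3:
  + 6 · |-1 -7; -3 6| = 6·(-6 − 21) = -162
  − (-1) · |6 -5; -3 6| = −(-1)·(36 − 15) = 21
Sum: (-162) + (21) = -141

-141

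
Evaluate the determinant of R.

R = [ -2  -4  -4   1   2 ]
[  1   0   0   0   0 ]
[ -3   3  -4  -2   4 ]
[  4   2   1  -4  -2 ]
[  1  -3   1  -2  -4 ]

det(R) = -46

Expand along row 2 (it has 4 zeros):
  − (1) · M_21   where M_21 = det([-4 -4 1 2; 3 -4 -2 4; 2 1 -4 -2; -3 1 -2 -4]) = 46
det = (-1)·(1)·(46) = -46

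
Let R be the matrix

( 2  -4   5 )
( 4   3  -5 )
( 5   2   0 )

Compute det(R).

Expand along row 3:
  + 5 · |-4 5; 3 -5| = 5·(20 − 15) = 25
  − 2 · |2 5; 4 -5| = −2·(-10 − 20) = 60
Sum: (25) + (60) = 85

85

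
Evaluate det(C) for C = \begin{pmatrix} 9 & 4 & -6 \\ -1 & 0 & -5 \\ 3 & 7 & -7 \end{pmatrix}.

269

Expand along row 2:
  − (-1) · |4 -6; 7 -7| = −(-1)·(-28 − (-42)) = 14
  − (-5) · |9 4; 3 7| = −(-5)·(63 − 12) = 255
Sum: (14) + (255) = 269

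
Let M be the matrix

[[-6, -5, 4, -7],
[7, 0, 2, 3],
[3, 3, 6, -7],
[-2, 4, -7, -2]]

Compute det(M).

The determinant is -2117.

Expand along row 2 (it has 1 zero):
  − (7) · M_21   where M_21 = det([-5 4 -7; 3 6 -7; 4 -7 -2]) = 532
  − (2) · M_23   where M_23 = det([-6 -5 -7; 3 3 -7; -2 4 -2]) = -358
  + (3) · M_24   where M_24 = det([-6 -5 4; 3 3 6; -2 4 -7]) = 297
det = (-1)·(7)·(532) + (-1)·(2)·(-358) + (+1)·(3)·(297) = -2117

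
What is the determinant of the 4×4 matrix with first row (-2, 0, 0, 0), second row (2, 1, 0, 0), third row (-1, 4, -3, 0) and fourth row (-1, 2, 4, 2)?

The matrix is lower triangular, so the determinant is the product of the diagonal entries:
det = (-2) · (1) · (-3) · (2) = 12

12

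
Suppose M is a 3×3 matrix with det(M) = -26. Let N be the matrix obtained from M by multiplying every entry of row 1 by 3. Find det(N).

-78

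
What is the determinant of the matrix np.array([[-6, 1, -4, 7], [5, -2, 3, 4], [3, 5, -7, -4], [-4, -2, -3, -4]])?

Expand along row 1:
  + (-6) · M_11   where M_11 = det([-2 3 4; 5 -7 -4; -2 -3 -4]) = -64
  − (1) · M_12   where M_12 = det([5 3 4; 3 -7 -4; -4 -3 -4]) = 16
  + (-4) · M_13   where M_13 = det([5 -2 4; 3 5 -4; -4 -2 -4]) = -140
  − (7) · M_14   where M_14 = det([5 -2 3; 3 5 -7; -4 -2 -3]) = -177
det = (+1)·(-6)·(-64) + (-1)·(1)·(16) + (+1)·(-4)·(-140) + (-1)·(7)·(-177) = 2167

2167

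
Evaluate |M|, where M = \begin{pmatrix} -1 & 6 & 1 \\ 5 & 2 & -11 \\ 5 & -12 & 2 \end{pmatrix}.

Expand along row 1:
  + (-1) · |2 -11; -12 2| = (-1)·(4 − 132) = 128
  − 6 · |5 -11; 5 2| = −6·(10 − (-55)) = -390
  + 1 · |5 2; 5 -12| = 1·(-60 − 10) = -70
Sum: (128) + (-390) + (-70) = -332

-332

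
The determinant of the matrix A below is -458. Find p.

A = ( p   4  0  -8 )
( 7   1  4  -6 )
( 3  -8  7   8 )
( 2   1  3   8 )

Expanding along the row containing p, det(A) is linear in p: det(A) = (506)·p + (-1976).
Set (506)·p + (-1976) = -458  ⇒  (506)·p = 1518  ⇒  p = 3.

p = 3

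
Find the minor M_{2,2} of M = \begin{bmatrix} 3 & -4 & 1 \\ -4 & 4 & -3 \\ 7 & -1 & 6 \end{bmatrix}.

11

Delete row 2 and column 2; the remaining 2×2 submatrix is [3 1; 7 6].
Its determinant is 3·6 − 1·7 = 11.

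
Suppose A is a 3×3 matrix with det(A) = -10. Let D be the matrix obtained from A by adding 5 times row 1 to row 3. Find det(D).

Adding a multiple of one row to another leaves the determinant unchanged.
det(D) = (1)·(-10) = -10

-10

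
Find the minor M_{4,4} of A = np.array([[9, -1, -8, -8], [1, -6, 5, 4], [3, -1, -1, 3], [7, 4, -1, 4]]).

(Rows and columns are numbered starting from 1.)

The minor is -53.

Delete row 4 and column 4; the remaining 3×3 submatrix is [9 -1 -8; 1 -6 5; 3 -1 -1].
Its determinant is -53.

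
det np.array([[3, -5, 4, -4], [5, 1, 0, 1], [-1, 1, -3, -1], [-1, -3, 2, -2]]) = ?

Expand along row 2 (it has 1 zero):
  − (5) · M_21   where M_21 = det([-5 4 -4; 1 -3 -1; -3 2 -2]) = 8
  + (1) · M_22   where M_22 = det([3 4 -4; -1 -3 -1; -1 2 -2]) = 40
  + (1) · M_24   where M_24 = det([3 -5 4; -1 1 -3; -1 -3 2]) = -30
det = (-1)·(5)·(8) + (+1)·(1)·(40) + (+1)·(1)·(-30) = -30

-30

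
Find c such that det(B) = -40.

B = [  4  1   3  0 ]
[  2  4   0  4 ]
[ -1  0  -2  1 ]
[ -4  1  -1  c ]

3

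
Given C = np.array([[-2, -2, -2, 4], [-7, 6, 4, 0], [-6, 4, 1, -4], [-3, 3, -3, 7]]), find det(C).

The determinant is 974.

Expand along row 2 (it has 1 zero):
  − (-7) · M_21   where M_21 = det([-2 -2 4; 4 1 -4; 3 -3 7]) = 30
  + (6) · M_22   where M_22 = det([-2 -2 4; -6 1 -4; -3 -3 7]) = -14
  − (4) · M_23   where M_23 = det([-2 -2 4; -6 4 -4; -3 3 7]) = -212
det = (-1)·(-7)·(30) + (+1)·(6)·(-14) + (-1)·(4)·(-212) = 974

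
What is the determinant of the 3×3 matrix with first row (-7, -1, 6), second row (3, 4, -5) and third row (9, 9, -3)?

-249

Expand along column 1:
  + (-7) · |4 -5; 9 -3| = (-7)·(-12 − (-45)) = -231
  − 3 · |-1 6; 9 -3| = −3·(3 − 54) = 153
  + 9 · |-1 6; 4 -5| = 9·(5 − 24) = -171
Sum: (-231) + (153) + (-171) = -249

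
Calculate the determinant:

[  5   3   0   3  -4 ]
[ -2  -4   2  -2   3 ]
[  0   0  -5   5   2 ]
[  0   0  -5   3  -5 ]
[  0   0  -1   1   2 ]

-224

The matrix is block upper-triangular with a 2×2 block and a 3×3 block on the diagonal, so its determinant equals the product of the determinants of the diagonal blocks.
det of the 2×2 block = -14
det of the 3×3 block = 16
det = (-14)·(16) = -224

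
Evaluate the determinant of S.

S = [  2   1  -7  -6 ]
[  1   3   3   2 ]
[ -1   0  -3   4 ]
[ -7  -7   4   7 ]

Expand along row 3 (it has 1 zero):
  + (-1) · M_31   where M_31 = det([1 -7 -6; 3 3 2; -7 4 7]) = 60
  + (-3) · M_33   where M_33 = det([2 1 -6; 1 3 2; -7 -7 7]) = -35
  − (4) · M_34   where M_34 = det([2 1 -7; 1 3 3; -7 -7 4]) = -57
det = (+1)·(-1)·(60) + (+1)·(-3)·(-35) + (-1)·(4)·(-57) = 273

det(S) = 273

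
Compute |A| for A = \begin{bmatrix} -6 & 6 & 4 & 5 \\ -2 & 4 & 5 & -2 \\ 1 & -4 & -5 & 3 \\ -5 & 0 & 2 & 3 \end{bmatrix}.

|A| = -12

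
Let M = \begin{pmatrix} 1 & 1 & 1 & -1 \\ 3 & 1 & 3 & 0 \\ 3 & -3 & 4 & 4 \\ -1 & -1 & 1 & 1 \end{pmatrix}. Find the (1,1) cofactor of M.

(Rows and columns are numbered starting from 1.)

Delete row 1 and column 1; the remaining 3×3 submatrix is [1 3 0; -3 4 4; -1 1 1].
Its determinant is -3.
The cofactor carries sign (−1)^(1+1) = +1, so C_{1,1} = +(-3) = -3.

-3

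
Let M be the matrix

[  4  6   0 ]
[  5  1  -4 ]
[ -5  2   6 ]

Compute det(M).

Expand along column 3:
  − (-4) · |4 6; -5 2| = −(-4)·(8 − (-30)) = 152
  + 6 · |4 6; 5 1| = 6·(4 − 30) = -156
Sum: (152) + (-156) = -4

The determinant is -4.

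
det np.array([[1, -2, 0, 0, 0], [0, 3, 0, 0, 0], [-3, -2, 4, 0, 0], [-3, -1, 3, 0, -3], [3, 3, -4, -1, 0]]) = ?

The matrix is block lower-triangular with a 2×2 block and a 3×3 block on the diagonal, so its determinant equals the product of the determinants of the diagonal blocks.
det of the 2×2 block = 3
det of the 3×3 block = -12
det = (3)·(-12) = -36

The determinant is -36.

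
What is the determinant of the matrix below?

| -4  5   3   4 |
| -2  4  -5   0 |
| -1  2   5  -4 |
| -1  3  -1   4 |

The determinant is -380.

Expand along row 2 (it has 1 zero):
  − (-2) · M_21   where M_21 = det([5 3 4; 2 5 -4; 3 -1 4]) = -48
  + (4) · M_22   where M_22 = det([-4 3 4; -1 5 -4; -1 -1 4]) = -16
  − (-5) · M_23   where M_23 = det([-4 5 4; -1 2 -4; -1 3 4]) = -44
det = (-1)·(-2)·(-48) + (+1)·(4)·(-16) + (-1)·(-5)·(-44) = -380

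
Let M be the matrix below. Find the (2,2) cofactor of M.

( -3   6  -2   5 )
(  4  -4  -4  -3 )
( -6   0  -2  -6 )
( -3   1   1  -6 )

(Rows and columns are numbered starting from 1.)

-78

Delete row 2 and column 2; the remaining 3×3 submatrix is [-3 -2 5; -6 -2 -6; -3 1 -6].
Its determinant is -78.
The cofactor carries sign (−1)^(2+2) = +1, so C_{2,2} = +(-78) = -78.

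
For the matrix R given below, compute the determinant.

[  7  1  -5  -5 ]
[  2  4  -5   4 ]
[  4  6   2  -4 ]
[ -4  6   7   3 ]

The determinant is -10.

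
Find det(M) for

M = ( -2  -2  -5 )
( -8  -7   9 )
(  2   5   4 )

|M| = 176

Expand along column 1:
  + (-2) · |-7 9; 5 4| = (-2)·(-28 − 45) = 146
  − (-8) · |-2 -5; 5 4| = −(-8)·(-8 − (-25)) = 136
  + 2 · |-2 -5; -7 9| = 2·(-18 − 35) = -106
Sum: (146) + (136) + (-106) = 176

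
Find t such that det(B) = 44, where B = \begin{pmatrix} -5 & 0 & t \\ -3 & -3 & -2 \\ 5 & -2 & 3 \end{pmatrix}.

Expanding along the column containing t, det(B) is linear in t: det(B) = (21)·t + (65).
Set (21)·t + (65) = 44  ⇒  (21)·t = -21  ⇒  t = -1.

t = -1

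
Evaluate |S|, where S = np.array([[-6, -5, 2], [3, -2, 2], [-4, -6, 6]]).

Expand along column 1:
  + (-6) · |-2 2; -6 6| = (-6)·(-12 − (-12)) = 0
  − 3 · |-5 2; -6 6| = −3·(-30 − (-12)) = 54
  + (-4) · |-5 2; -2 2| = (-4)·(-10 − (-4)) = 24
Sum: (0) + (54) + (24) = 78

|S| = 78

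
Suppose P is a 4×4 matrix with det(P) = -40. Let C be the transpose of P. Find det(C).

det(C) = -40

det(Pᵀ) = det(P).
det(C) = (1)·(-40) = -40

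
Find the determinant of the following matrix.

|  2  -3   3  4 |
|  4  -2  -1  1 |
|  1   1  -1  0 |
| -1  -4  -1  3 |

Expand along row 3 (it has 1 zero):
  + (1) · M_31   where M_31 = det([-3 3 4; -2 -1 1; -4 -1 3]) = 4
  − (1) · M_32   where M_32 = det([2 3 4; 4 -1 1; -1 -1 3]) = -63
  + (-1) · M_33   where M_33 = det([2 -3 4; 4 -2 1; -1 -4 3]) = -37
det = (+1)·(1)·(4) + (-1)·(1)·(-63) + (+1)·(-1)·(-37) = 104

104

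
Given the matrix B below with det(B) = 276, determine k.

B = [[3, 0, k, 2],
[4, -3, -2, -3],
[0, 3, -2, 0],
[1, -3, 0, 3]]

Expanding along the column containing k, det(B) is linear in k: det(B) = (45)·k + (186).
Set (45)·k + (186) = 276  ⇒  (45)·k = 90  ⇒  k = 2.

k = 2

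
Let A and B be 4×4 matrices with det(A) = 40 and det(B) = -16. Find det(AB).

|AB| = -640

det(AB) = det(A)·det(B) = (40)·(-16) = -640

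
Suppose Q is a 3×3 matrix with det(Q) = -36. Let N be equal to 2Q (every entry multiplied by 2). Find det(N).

For a 3×3 matrix, det(2Q) = 2^3·det(Q) = 8·det(Q).
det(N) = (8)·(-36) = -288

-288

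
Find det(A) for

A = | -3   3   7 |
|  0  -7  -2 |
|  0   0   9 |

A is upper triangular, so det(A) is the product of the diagonal entries:
det = (-3) · (-7) · (9) = 189

189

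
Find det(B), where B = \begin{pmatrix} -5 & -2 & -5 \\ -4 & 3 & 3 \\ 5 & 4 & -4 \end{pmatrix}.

Expand along row 1:
  + (-5) · |3 3; 4 -4| = (-5)·(-12 − 12) = 120
  − (-2) · |-4 3; 5 -4| = −(-2)·(16 − 15) = 2
  + (-5) · |-4 3; 5 4| = (-5)·(-16 − 15) = 155
Sum: (120) + (2) + (155) = 277

|B| = 277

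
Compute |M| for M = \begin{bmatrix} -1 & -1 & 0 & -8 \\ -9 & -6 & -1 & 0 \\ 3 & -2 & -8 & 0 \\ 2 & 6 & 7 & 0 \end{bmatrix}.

-848

Expand along column 4 (it has 3 zeros):
  − (-8) · M_14   where M_14 = det([-9 -6 -1; 3 -2 -8; 2 6 7]) = -106
det = (-1)·(-8)·(-106) = -848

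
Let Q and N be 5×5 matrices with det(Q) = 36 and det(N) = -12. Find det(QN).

det(QN) = det(Q)·det(N) = (36)·(-12) = -432

-432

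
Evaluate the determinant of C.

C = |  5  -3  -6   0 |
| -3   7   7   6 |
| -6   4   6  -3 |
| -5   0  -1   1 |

Expand along row 1 (it has 1 zero):
  + (5) · M_11   where M_11 = det([7 7 6; 4 6 -3; 0 -1 1]) = -31
  − (-3) · M_12   where M_12 = det([-3 7 6; -6 6 -3; -5 -1 1]) = 354
  + (-6) · M_13   where M_13 = det([-3 7 6; -6 4 -3; -5 0 1]) = 255
det = (+1)·(5)·(-31) + (-1)·(-3)·(354) + (+1)·(-6)·(255) = -623

The determinant is -623.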